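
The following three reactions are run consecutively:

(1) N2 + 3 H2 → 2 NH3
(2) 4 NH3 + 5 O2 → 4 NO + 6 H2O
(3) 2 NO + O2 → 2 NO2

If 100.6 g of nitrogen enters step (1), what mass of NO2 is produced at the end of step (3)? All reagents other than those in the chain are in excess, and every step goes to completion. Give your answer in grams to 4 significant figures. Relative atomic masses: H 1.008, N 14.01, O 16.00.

M(N2) = 2(14.01) = 28.02 g/mol.
M(NO2) = 14.01 + 2(16.00) = 46.01 g/mol.
n(N2) = 100.6 / 28.02 = 3.5903 mol.
Reaction (1): N2→NH3 ratio 1:2 ⇒ n(NH3) = 7.1806 mol.
Reaction (2): NH3→NO ratio 4:4 ⇒ n(NO) = 7.1806 mol.
Reaction (3): NO→NO2 ratio 2:2 ⇒ n(NO2) = 7.1806 mol.
Mass of NO2 = 7.1806 × 46.01 = 330.38 g.

330.4 g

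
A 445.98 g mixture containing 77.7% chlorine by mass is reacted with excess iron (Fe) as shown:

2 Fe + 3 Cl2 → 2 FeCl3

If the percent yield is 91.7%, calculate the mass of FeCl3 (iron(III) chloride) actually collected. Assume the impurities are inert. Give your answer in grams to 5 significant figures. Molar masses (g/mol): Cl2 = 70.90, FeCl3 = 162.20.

Pure Cl2 available = 445.98 g × 0.777 = 346.526 g.
n(Cl2) = 346.526 g / 70.90 g/mol = 4.88754 mol.
From the equation the Cl2:FeCl3 mole ratio is 3:2, so n(FeCl3) = 4.88754 × 2/3 = 3.25836 mol.
Mass of FeCl3 = 3.25836 mol × 162.20 g/mol = 528.506 g.
Actual mass collected = 528.506 g × 0.917 = 484.640 g.

484.64 g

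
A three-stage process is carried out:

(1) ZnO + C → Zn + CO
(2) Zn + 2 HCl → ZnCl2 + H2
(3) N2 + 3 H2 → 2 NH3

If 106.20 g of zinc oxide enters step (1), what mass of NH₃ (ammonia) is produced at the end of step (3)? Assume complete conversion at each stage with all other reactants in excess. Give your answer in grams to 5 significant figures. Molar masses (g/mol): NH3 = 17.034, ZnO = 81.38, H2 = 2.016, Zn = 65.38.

n(ZnO) = 106.20 / 81.38 = 1.30499 mol.
Reaction (1): ZnO→Zn ratio 1:1 ⇒ n(Zn) = 1.30499 mol.
Reaction (2): Zn→H2 ratio 1:1 ⇒ n(H2) = 1.30499 mol.
Reaction (3): H2→NH3 ratio 3:2 ⇒ n(NH3) = 0.869993 mol.
Mass of NH3 = 0.869993 × 17.034 = 14.8195 g.

14.819 g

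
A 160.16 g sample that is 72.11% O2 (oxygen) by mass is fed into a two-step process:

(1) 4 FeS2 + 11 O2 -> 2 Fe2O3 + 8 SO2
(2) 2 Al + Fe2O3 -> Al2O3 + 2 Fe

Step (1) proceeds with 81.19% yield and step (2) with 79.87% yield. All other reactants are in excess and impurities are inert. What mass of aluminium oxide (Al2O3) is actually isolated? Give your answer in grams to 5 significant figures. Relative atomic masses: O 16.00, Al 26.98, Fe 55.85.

43.386 g

Pure O2 = 160.16 × 0.7211 = 115.491 g.
M(O2) = 2(16.00) = 32.00 g/mol.
M(Al2O3) = 2(26.98) + 3(16.00) = 101.96 g/mol.
n(O2) = 115.491 / 32.00 = 3.60911 mol.
Step 1 (O2:Fe2O3 = 11:2): theoretical n(Fe2O3) = 0.656201 mol; at 81.19% yield, n(Fe2O3) = 0.532770 mol.
Step 2 (Fe2O3:Al2O3 = 1:1): theoretical n(Al2O3) = 0.532770 mol, so theoretical mass = 0.532770 × 101.96 = 54.3212 g.
At 79.87% yield, actual mass of Al2O3 = 54.3212 × 0.7987 = 43.3863 g.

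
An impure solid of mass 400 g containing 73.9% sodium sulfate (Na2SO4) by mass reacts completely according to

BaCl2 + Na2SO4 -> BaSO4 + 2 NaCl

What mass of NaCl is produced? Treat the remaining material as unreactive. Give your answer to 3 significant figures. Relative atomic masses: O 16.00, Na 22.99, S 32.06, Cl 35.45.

243 g

Mass of pure Na2SO4 = 400 g × 0.739 = 295.6 g.
M(Na2SO4) = 2(22.99) + 32.06 + 4(16.00) = 142.04 g/mol.
M(NaCl) = 22.99 + 35.45 = 58.44 g/mol.
n(Na2SO4) = 295.6 g / 142.04 g/mol = 2.081 mol.
From the equation the Na2SO4:NaCl mole ratio is 1:2, so n(NaCl) = 2.081 × 2/1 = 4.162 mol.
Mass of NaCl = 4.162 mol × 58.44 g/mol = 243.2 g.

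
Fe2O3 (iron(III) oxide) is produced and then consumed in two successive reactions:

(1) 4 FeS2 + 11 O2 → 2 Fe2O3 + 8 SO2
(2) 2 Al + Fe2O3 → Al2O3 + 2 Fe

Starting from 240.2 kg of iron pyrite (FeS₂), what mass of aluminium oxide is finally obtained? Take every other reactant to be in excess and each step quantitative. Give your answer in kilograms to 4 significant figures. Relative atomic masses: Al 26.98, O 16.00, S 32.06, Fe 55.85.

M(FeS2) = 55.85 + 2(32.06) = 119.97 g/mol.
M(Al2O3) = 2(26.98) + 3(16.00) = 101.96 g/mol.
240.2 kg = 240200 g.
n(FeS2) = 240200 / 119.97 = 2002.2 mol.
Step 1 gives a 4:2 ratio of FeS2 to Fe2O3, so n(Fe2O3) = 1001.1 mol.
In step 2 the Fe2O3:Al2O3 ratio is 1:1, so n(Al2O3) = 1001.1 mol.
Mass of Al2O3 = 1001.1 × 101.96 = 102070 g = 102.1 kg.

102.1 kg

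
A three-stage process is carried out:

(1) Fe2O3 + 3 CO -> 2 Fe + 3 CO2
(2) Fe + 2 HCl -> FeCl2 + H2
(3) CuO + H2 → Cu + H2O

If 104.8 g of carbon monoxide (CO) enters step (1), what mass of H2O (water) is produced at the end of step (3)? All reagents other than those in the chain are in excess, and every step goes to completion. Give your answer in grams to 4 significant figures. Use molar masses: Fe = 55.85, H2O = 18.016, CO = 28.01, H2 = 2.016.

44.94 g

n(CO) = 104.8 / 28.01 = 3.7415 mol.
Reaction (1): CO→Fe ratio 3:2 ⇒ n(Fe) = 2.4943 mol.
Reaction (2): Fe→H2 ratio 1:1 ⇒ n(H2) = 2.4943 mol.
Reaction (3): H2→H2O ratio 1:1 ⇒ n(H2O) = 2.4943 mol.
Mass of H2O = 2.4943 × 18.016 = 44.938 g.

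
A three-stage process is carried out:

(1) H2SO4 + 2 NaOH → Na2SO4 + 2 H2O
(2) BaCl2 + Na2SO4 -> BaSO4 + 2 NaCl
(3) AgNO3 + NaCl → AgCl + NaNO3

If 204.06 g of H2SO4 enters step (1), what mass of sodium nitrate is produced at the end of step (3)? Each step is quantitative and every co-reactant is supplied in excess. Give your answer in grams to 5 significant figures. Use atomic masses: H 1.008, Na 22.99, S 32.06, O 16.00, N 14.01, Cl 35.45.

353.71 g

M(H2SO4) = 2(1.008) + 32.06 + 4(16.00) = 98.076 g/mol.
M(NaNO3) = 22.99 + 14.01 + 3(16.00) = 85.00 g/mol.
n(H2SO4) = 204.06 / 98.076 = 2.08063 mol.
Reaction (1): H2SO4→Na2SO4 ratio 1:1 ⇒ n(Na2SO4) = 2.08063 mol.
Reaction (2): Na2SO4→NaCl ratio 1:2 ⇒ n(NaCl) = 4.16126 mol.
Reaction (3): NaCl→NaNO3 ratio 1:1 ⇒ n(NaNO3) = 4.16126 mol.
Mass of NaNO3 = 4.16126 × 85.00 = 353.707 g.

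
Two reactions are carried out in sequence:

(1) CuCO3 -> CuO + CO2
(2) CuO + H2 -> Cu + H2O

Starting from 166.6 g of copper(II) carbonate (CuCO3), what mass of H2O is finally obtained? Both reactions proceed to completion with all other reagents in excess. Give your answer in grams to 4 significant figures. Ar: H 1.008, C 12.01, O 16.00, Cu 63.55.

M(CuCO3) = 63.55 + 12.01 + 3(16.00) = 123.56 g/mol.
M(H2O) = 2(1.008) + 16.00 = 18.016 g/mol.
n(CuCO3) = 166.60 / 123.56 = 1.3483 mol.
Step 1 gives a 1:1 ratio of CuCO3 to CuO, so n(CuO) = 1.3483 mol.
In step 2 the CuO:H2O ratio is 1:1, so n(H2O) = 1.3483 mol.
Mass of H2O = 1.3483 × 18.016 = 24.292 g.

24.29 g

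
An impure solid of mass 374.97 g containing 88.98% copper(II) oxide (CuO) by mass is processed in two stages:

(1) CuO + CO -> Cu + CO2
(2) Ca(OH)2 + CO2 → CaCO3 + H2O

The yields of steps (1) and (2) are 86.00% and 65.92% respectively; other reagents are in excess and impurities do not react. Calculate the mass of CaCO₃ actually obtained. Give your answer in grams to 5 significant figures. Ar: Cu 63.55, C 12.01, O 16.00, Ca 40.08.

237.99 g

Pure CuO = 374.97 × 0.8898 = 333.648 g.
M(CuO) = 63.55 + 16.00 = 79.55 g/mol.
M(CaCO3) = 40.08 + 12.01 + 3(16.00) = 100.09 g/mol.
n(CuO) = 333.648 / 79.55 = 4.19420 mol.
Step 1 (CuO:CO2 = 1:1): theoretical n(CO2) = 4.19420 mol; at 86.00% yield, n(CO2) = 3.60701 mol.
Step 2 (CO2:CaCO3 = 1:1): theoretical n(CaCO3) = 3.60701 mol, so theoretical mass = 3.60701 × 100.09 = 361.026 g.
At 65.92% yield, actual mass of CaCO3 = 361.026 × 0.6592 = 237.988 g.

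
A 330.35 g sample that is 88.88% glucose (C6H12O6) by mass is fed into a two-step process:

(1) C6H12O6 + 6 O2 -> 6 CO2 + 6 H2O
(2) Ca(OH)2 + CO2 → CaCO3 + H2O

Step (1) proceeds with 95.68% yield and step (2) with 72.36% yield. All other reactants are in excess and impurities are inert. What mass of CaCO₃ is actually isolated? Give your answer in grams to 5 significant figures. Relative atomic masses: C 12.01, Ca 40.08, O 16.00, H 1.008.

Pure C6H12O6 = 330.35 × 0.8888 = 293.615 g.
M(C6H12O6) = 6(12.01) + 12(1.008) + 6(16.00) = 180.156 g/mol.
M(CaCO3) = 40.08 + 12.01 + 3(16.00) = 100.09 g/mol.
n(C6H12O6) = 293.615 / 180.156 = 1.62978 mol.
Step 1 (C6H12O6:CO2 = 1:6): theoretical n(CO2) = 9.77869 mol; at 95.68% yield, n(CO2) = 9.35625 mol.
Step 2 (CO2:CaCO3 = 1:1): theoretical n(CaCO3) = 9.35625 mol, so theoretical mass = 9.35625 × 100.09 = 936.468 g.
At 72.36% yield, actual mass of CaCO3 = 936.468 × 0.7236 = 677.628 g.

677.63 g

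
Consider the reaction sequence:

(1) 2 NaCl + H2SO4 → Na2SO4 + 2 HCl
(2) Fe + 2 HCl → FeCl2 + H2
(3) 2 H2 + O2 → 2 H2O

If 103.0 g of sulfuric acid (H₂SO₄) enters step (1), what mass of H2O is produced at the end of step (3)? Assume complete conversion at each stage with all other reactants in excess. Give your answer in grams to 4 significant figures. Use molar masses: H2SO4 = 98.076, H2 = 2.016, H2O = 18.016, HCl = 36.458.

18.92 g

n(H2SO4) = 103.0 / 98.076 = 1.0502 mol.
Reaction (1): H2SO4→HCl ratio 1:2 ⇒ n(HCl) = 2.1004 mol.
Reaction (2): HCl→H2 ratio 2:1 ⇒ n(H2) = 1.0502 mol.
Reaction (3): H2→H2O ratio 2:2 ⇒ n(H2O) = 1.0502 mol.
Mass of H2O = 1.0502 × 18.016 = 18.921 g.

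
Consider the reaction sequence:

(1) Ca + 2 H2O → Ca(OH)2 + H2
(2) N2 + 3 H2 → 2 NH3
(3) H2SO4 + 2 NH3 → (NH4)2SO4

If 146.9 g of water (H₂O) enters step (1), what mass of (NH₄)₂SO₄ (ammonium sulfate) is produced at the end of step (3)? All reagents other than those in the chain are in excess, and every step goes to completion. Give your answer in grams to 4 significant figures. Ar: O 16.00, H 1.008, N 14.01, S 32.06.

M(H2O) = 2(1.008) + 16.00 = 18.016 g/mol.
M((NH4)2SO4) = 2(14.01) + 8(1.008) + 32.06 + 4(16.00) = 132.144 g/mol.
n(H2O) = 146.9 / 18.016 = 8.1539 mol.
Reaction (1): H2O→H2 ratio 2:1 ⇒ n(H2) = 4.0769 mol.
Reaction (2): H2→NH3 ratio 3:2 ⇒ n(NH3) = 2.7180 mol.
Reaction (3): NH3→(NH4)2SO4 ratio 2:1 ⇒ n((NH4)2SO4) = 1.3590 mol.
Mass of (NH4)2SO4 = 1.3590 × 132.144 = 179.58 g.

179.6 g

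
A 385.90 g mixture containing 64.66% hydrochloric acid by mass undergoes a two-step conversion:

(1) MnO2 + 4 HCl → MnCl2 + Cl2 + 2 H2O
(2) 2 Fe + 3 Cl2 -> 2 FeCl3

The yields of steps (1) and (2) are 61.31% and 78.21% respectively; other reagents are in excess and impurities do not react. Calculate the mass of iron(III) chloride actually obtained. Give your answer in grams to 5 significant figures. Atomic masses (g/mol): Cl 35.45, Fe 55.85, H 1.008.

88.718 g

Pure HCl = 385.90 × 0.6466 = 249.523 g.
M(HCl) = 1.008 + 35.45 = 36.458 g/mol.
M(FeCl3) = 55.85 + 3(35.45) = 162.20 g/mol.
n(HCl) = 249.523 / 36.458 = 6.84412 mol.
Step 1 (HCl:Cl2 = 4:1): theoretical n(Cl2) = 1.71103 mol; at 61.31% yield, n(Cl2) = 1.04903 mol.
Step 2 (Cl2:FeCl3 = 3:2): theoretical n(FeCl3) = 0.699355 mol, so theoretical mass = 0.699355 × 162.20 = 113.435 g.
At 78.21% yield, actual mass of FeCl3 = 113.435 × 0.7821 = 88.7178 g.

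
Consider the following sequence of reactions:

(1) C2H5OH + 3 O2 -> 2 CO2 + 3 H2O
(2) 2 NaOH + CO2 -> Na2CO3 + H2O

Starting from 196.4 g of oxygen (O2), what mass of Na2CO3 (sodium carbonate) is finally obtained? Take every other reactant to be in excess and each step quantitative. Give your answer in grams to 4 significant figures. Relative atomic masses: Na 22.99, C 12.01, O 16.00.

433.7 g

M(O2) = 2(16.00) = 32.00 g/mol.
M(Na2CO3) = 2(22.99) + 12.01 + 3(16.00) = 105.99 g/mol.
n(O2) = 196.40 / 32.00 = 6.1375 mol.
Step 1 gives a 3:2 ratio of O2 to CO2, so n(CO2) = 4.0917 mol.
In step 2 the CO2:Na2CO3 ratio is 1:1, so n(Na2CO3) = 4.0917 mol.
Mass of Na2CO3 = 4.0917 × 105.99 = 433.68 g.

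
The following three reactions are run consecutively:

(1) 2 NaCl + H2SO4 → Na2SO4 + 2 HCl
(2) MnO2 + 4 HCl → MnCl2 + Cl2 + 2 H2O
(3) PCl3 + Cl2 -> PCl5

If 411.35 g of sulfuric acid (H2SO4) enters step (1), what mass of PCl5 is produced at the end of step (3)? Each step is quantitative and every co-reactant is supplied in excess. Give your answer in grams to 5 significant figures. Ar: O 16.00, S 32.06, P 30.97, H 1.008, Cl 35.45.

436.66 g

M(H2SO4) = 2(1.008) + 32.06 + 4(16.00) = 98.076 g/mol.
M(PCl5) = 30.97 + 5(35.45) = 208.22 g/mol.
n(H2SO4) = 411.35 / 98.076 = 4.19420 mol.
Reaction (1): H2SO4→HCl ratio 1:2 ⇒ n(HCl) = 8.38839 mol.
Reaction (2): HCl→Cl2 ratio 4:1 ⇒ n(Cl2) = 2.09710 mol.
Reaction (3): Cl2→PCl5 ratio 1:1 ⇒ n(PCl5) = 2.09710 mol.
Mass of PCl5 = 2.09710 × 208.22 = 436.658 g.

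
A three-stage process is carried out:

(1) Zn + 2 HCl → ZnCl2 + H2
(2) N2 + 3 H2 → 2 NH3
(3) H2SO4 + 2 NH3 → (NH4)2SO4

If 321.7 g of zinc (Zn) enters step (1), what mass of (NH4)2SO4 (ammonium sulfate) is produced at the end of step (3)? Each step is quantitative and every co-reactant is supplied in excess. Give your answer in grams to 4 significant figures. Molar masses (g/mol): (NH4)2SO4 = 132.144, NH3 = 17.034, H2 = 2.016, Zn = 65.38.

216.7 g

n(Zn) = 321.7 / 65.38 = 4.9205 mol.
Reaction (1): Zn→H2 ratio 1:1 ⇒ n(H2) = 4.9205 mol.
Reaction (2): H2→NH3 ratio 3:2 ⇒ n(NH3) = 3.2803 mol.
Reaction (3): NH3→(NH4)2SO4 ratio 2:1 ⇒ n((NH4)2SO4) = 1.6402 mol.
Mass of (NH4)2SO4 = 1.6402 × 132.144 = 216.74 g.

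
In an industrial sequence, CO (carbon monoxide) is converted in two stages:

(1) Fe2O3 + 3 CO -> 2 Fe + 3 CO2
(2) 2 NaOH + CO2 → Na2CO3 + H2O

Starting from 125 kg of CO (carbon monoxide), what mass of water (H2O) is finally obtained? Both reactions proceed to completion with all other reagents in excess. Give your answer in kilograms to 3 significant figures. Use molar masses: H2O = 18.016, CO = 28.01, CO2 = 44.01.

125 kg = 125000 g.
n(CO) = 125000 / 28.01 = 4463 mol.
Step 1 gives a 3:3 ratio of CO to CO2, so n(CO2) = 4463 mol.
In step 2 the CO2:H2O ratio is 1:1, so n(H2O) = 4463 mol.
Mass of H2O = 4463 × 18.016 = 80400 g = 80.4 kg.

80.4 kg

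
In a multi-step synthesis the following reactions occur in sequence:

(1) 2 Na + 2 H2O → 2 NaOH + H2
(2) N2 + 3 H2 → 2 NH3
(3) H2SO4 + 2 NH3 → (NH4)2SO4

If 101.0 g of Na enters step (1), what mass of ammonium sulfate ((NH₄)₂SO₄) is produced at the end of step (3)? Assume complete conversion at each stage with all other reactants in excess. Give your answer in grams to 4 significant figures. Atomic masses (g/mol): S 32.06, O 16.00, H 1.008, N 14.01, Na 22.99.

M(Na) = 22.99 g/mol.
M((NH4)2SO4) = 2(14.01) + 8(1.008) + 32.06 + 4(16.00) = 132.144 g/mol.
n(Na) = 101.0 / 22.99 = 4.3932 mol.
Reaction (1): Na→H2 ratio 2:1 ⇒ n(H2) = 2.1966 mol.
Reaction (2): H2→NH3 ratio 3:2 ⇒ n(NH3) = 1.4644 mol.
Reaction (3): NH3→(NH4)2SO4 ratio 2:1 ⇒ n((NH4)2SO4) = 0.73220 mol.
Mass of (NH4)2SO4 = 0.73220 × 132.144 = 96.756 g.

96.76 g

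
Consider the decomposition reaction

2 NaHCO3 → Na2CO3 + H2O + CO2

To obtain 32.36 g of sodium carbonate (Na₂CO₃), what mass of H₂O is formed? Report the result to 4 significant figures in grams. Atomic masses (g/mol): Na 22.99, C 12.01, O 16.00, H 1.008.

M(Na2CO3) = 2(22.99) + 12.01 + 3(16.00) = 105.99 g/mol.
M(H2O) = 2(1.008) + 16.00 = 18.016 g/mol.
n(Na2CO3) = 32.360 g / 105.99 g/mol = 0.30531 mol.
From the equation the Na2CO3:H2O mole ratio is 1:1, so n(H2O) = 0.30531 × 1/1 = 0.30531 mol.
Mass of H2O = 0.30531 mol × 18.016 g/mol = 5.5005 g.

5.500 g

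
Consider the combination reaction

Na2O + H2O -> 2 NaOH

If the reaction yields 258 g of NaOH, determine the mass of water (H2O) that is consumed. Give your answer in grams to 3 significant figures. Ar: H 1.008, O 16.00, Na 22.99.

M(NaOH) = 22.99 + 16.00 + 1.008 = 39.998 g/mol.
M(H2O) = 2(1.008) + 16.00 = 18.016 g/mol.
n(NaOH) = 258.0 g / 39.998 g/mol = 6.450 mol.
From the equation the NaOH:H2O mole ratio is 2:1, so n(H2O) = 6.450 × 1/2 = 3.225 mol.
Mass of H2O = 3.225 mol × 18.016 g/mol = 58.10 g.

58.1 g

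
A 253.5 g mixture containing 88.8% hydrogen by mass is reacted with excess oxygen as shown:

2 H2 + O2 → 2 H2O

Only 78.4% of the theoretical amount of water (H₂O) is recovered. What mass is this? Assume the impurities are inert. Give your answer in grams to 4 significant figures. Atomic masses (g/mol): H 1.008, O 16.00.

Pure H2 available = 253.5 g × 0.888 = 225.11 g.
M(H2) = 2(1.008) = 2.016 g/mol.
M(H2O) = 2(1.008) + 16.00 = 18.016 g/mol.
n(H2) = 225.11 g / 2.016 g/mol = 111.66 mol.
From the equation the H2:H2O mole ratio is 2:2, so n(H2O) = 111.66 × 2/2 = 111.66 mol.
Mass of H2O = 111.66 mol × 18.016 g/mol = 2011.7 g.
Actual mass collected = 2011.7 g × 0.784 = 1577.2 g.

1577 g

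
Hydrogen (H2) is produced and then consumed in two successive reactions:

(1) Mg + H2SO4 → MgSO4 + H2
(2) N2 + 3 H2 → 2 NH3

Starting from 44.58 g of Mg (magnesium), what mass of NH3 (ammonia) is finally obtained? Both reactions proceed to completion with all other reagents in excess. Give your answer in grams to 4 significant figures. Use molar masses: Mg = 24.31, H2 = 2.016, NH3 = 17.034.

20.82 g

n(Mg) = 44.580 / 24.31 = 1.8338 mol.
Step 1 gives a 1:1 ratio of Mg to H2, so n(H2) = 1.8338 mol.
In step 2 the H2:NH3 ratio is 3:2, so n(NH3) = 1.2225 mol.
Mass of NH3 = 1.2225 × 17.034 = 20.825 g.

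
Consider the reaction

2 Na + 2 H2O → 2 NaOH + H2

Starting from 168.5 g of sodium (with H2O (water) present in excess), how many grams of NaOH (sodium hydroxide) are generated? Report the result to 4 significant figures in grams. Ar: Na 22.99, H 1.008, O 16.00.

293.2 g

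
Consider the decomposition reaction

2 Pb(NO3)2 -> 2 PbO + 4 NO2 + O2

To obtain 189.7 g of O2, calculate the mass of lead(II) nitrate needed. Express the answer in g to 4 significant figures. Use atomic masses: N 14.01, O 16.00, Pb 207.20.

3927 g

M(O2) = 2(16.00) = 32.00 g/mol.
M(Pb(NO3)2) = 207.20 + 2(14.01) + 6(16.00) = 331.22 g/mol.
n(O2) = 189.70 g / 32.00 g/mol = 5.9281 mol.
From the equation the O2:Pb(NO3)2 mole ratio is 1:2, so n(Pb(NO3)2) = 5.9281 × 2/1 = 11.856 mol.
Mass of Pb(NO3)2 = 11.856 mol × 331.22 g/mol = 3927.0 g.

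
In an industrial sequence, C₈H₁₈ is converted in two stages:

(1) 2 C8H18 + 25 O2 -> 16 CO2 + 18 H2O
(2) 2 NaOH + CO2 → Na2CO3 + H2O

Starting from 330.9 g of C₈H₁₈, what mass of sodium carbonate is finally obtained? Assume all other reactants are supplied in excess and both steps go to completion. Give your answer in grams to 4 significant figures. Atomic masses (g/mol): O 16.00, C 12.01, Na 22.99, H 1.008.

M(C8H18) = 8(12.01) + 18(1.008) = 114.224 g/mol.
M(Na2CO3) = 2(22.99) + 12.01 + 3(16.00) = 105.99 g/mol.
n(C8H18) = 330.90 / 114.224 = 2.8969 mol.
Step 1 gives a 2:16 ratio of C8H18 to CO2, so n(CO2) = 23.176 mol.
In step 2 the CO2:Na2CO3 ratio is 1:1, so n(Na2CO3) = 23.176 mol.
Mass of Na2CO3 = 23.176 × 105.99 = 2456.4 g.

2456 g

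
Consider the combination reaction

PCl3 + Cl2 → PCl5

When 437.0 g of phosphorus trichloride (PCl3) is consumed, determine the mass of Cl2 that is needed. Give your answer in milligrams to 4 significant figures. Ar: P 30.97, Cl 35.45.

M(PCl3) = 30.97 + 3(35.45) = 137.32 g/mol.
M(Cl2) = 2(35.45) = 70.90 g/mol.
n(PCl3) = 437.00 g / 137.32 g/mol = 3.1823 mol.
From the equation the PCl3:Cl2 mole ratio is 1:1, so n(Cl2) = 3.1823 × 1/1 = 3.1823 mol.
Mass of Cl2 = 3.1823 mol × 70.90 g/mol = 225.63 g.
Converting to mg: 225.63 g = 225600 mg.

225600 mg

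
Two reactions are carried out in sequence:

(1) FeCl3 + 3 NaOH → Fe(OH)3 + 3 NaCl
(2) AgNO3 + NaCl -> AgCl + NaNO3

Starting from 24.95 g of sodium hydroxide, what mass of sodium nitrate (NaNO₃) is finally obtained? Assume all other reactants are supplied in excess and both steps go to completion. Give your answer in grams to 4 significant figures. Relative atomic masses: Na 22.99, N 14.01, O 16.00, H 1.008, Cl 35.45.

53.02 g

M(NaOH) = 22.99 + 16.00 + 1.008 = 39.998 g/mol.
M(NaNO3) = 22.99 + 14.01 + 3(16.00) = 85.00 g/mol.
n(NaOH) = 24.950 / 39.998 = 0.62378 mol.
Step 1 gives a 3:3 ratio of NaOH to NaCl, so n(NaCl) = 0.62378 mol.
In step 2 the NaCl:NaNO3 ratio is 1:1, so n(NaNO3) = 0.62378 mol.
Mass of NaNO3 = 0.62378 × 85.00 = 53.021 g.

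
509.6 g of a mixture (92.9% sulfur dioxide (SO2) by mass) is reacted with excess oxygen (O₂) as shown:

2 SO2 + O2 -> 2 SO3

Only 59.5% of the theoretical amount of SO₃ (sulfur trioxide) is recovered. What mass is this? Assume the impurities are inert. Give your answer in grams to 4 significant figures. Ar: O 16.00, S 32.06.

352.0 g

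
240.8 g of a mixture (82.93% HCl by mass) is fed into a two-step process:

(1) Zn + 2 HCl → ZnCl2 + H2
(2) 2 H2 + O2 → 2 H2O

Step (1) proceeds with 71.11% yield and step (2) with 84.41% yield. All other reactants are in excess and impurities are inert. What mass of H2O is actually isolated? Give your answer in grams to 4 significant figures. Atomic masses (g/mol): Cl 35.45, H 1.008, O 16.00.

29.62 g

Pure HCl = 240.8 × 0.8293 = 199.70 g.
M(HCl) = 1.008 + 35.45 = 36.458 g/mol.
M(H2O) = 2(1.008) + 16.00 = 18.016 g/mol.
n(HCl) = 199.70 / 36.458 = 5.4774 mol.
Step 1 (HCl:H2 = 2:1): theoretical n(H2) = 2.7387 mol; at 71.11% yield, n(H2) = 1.9475 mol.
Step 2 (H2:H2O = 2:2): theoretical n(H2O) = 1.9475 mol, so theoretical mass = 1.9475 × 18.016 = 35.086 g.
At 84.41% yield, actual mass of H2O = 35.086 × 0.8441 = 29.616 g.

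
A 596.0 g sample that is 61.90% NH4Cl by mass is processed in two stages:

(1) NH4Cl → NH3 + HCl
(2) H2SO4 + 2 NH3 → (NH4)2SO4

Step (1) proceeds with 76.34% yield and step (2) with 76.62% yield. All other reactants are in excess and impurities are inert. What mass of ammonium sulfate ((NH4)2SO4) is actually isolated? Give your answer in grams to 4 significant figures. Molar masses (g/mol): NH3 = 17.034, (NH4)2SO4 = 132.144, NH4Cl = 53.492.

266.5 g

Pure NH4Cl = 596.0 × 0.6190 = 368.92 g.
n(NH4Cl) = 368.92 / 53.492 = 6.8968 mol.
Step 1 (NH4Cl:NH3 = 1:1): theoretical n(NH3) = 6.8968 mol; at 76.34% yield, n(NH3) = 5.2650 mol.
Step 2 (NH3:(NH4)2SO4 = 2:1): theoretical n((NH4)2SO4) = 2.6325 mol, so theoretical mass = 2.6325 × 132.144 = 347.87 g.
At 76.62% yield, actual mass of (NH4)2SO4 = 347.87 × 0.7662 = 266.54 g.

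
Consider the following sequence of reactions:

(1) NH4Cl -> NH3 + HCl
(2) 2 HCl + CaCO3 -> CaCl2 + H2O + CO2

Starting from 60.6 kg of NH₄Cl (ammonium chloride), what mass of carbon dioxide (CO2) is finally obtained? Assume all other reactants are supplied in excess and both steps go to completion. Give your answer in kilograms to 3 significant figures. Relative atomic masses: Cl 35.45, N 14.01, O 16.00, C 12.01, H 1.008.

24.9 kg

M(NH4Cl) = 14.01 + 4(1.008) + 35.45 = 53.492 g/mol.
M(CO2) = 12.01 + 2(16.00) = 44.01 g/mol.
60.6 kg = 60600 g.
n(NH4Cl) = 60600 / 53.492 = 1133 mol.
Step 1 gives a 1:1 ratio of NH4Cl to HCl, so n(HCl) = 1133 mol.
In step 2 the HCl:CO2 ratio is 2:1, so n(CO2) = 566.4 mol.
Mass of CO2 = 566.4 × 44.01 = 24930 g = 24.9 kg.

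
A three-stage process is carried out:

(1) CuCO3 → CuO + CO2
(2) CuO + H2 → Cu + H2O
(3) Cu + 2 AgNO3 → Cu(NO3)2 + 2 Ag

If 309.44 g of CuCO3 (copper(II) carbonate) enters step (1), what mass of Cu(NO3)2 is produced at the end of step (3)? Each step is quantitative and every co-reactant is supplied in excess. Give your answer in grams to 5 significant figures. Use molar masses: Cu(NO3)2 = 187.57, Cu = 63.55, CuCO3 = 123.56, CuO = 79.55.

n(CuCO3) = 309.44 / 123.56 = 2.50437 mol.
Reaction (1): CuCO3→CuO ratio 1:1 ⇒ n(CuO) = 2.50437 mol.
Reaction (2): CuO→Cu ratio 1:1 ⇒ n(Cu) = 2.50437 mol.
Reaction (3): Cu→Cu(NO3)2 ratio 1:1 ⇒ n(Cu(NO3)2) = 2.50437 mol.
Mass of Cu(NO3)2 = 2.50437 × 187.57 = 469.745 g.

469.74 g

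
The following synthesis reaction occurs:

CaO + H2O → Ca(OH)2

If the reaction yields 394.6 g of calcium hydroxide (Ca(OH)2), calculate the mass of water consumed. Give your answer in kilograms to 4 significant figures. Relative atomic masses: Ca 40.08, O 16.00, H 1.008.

M(Ca(OH)2) = 40.08 + 2(16.00) + 2(1.008) = 74.096 g/mol.
M(H2O) = 2(1.008) + 16.00 = 18.016 g/mol.
n(Ca(OH)2) = 394.60 g / 74.096 g/mol = 5.3255 mol.
From the equation the Ca(OH)2:H2O mole ratio is 1:1, so n(H2O) = 5.3255 × 1/1 = 5.3255 mol.
Mass of H2O = 5.3255 mol × 18.016 g/mol = 95.945 g.
Converting to kg: 95.945 g = 0.09594 kg.

0.09594 kg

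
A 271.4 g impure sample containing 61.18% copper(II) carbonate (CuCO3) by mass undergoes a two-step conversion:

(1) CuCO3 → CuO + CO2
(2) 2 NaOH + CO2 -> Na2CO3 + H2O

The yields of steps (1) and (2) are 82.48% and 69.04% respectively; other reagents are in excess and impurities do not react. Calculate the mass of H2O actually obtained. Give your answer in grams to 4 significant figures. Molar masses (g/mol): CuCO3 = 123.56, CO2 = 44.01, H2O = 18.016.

13.79 g

Pure CuCO3 = 271.4 × 0.6118 = 166.04 g.
n(CuCO3) = 166.04 / 123.56 = 1.3438 mol.
Step 1 (CuCO3:CO2 = 1:1): theoretical n(CO2) = 1.3438 mol; at 82.48% yield, n(CO2) = 1.1084 mol.
Step 2 (CO2:H2O = 1:1): theoretical n(H2O) = 1.1084 mol, so theoretical mass = 1.1084 × 18.016 = 19.969 g.
At 69.04% yield, actual mass of H2O = 19.969 × 0.6904 = 13.786 g.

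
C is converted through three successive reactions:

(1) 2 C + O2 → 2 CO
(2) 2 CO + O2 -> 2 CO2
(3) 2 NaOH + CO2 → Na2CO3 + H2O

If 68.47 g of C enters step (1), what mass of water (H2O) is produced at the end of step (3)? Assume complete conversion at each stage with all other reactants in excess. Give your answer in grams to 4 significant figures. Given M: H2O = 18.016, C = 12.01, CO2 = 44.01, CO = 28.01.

102.7 g

n(C) = 68.47 / 12.01 = 5.7011 mol.
Reaction (1): C→CO ratio 2:2 ⇒ n(CO) = 5.7011 mol.
Reaction (2): CO→CO2 ratio 2:2 ⇒ n(CO2) = 5.7011 mol.
Reaction (3): CO2→H2O ratio 1:1 ⇒ n(H2O) = 5.7011 mol.
Mass of H2O = 5.7011 × 18.016 = 102.71 g.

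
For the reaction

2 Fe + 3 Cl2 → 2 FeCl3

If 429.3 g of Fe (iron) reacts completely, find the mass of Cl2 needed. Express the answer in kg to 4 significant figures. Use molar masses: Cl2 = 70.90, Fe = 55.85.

0.8175 kg

n(Fe) = 429.30 g / 55.85 g/mol = 7.6867 mol.
From the equation the Fe:Cl2 mole ratio is 2:3, so n(Cl2) = 7.6867 × 3/2 = 11.530 mol.
Mass of Cl2 = 11.530 mol × 70.90 g/mol = 817.48 g.
Converting to kg: 817.48 g = 0.8175 kg.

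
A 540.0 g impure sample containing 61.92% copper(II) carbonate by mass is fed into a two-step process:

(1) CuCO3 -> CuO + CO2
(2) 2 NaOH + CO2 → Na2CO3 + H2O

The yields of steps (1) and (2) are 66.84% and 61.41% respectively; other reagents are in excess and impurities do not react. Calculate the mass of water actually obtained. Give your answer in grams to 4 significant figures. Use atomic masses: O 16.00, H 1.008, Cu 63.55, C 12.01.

20.01 g

Pure CuCO3 = 540.0 × 0.6192 = 334.37 g.
M(CuCO3) = 63.55 + 12.01 + 3(16.00) = 123.56 g/mol.
M(H2O) = 2(1.008) + 16.00 = 18.016 g/mol.
n(CuCO3) = 334.37 / 123.56 = 2.7061 mol.
Step 1 (CuCO3:CO2 = 1:1): theoretical n(CO2) = 2.7061 mol; at 66.84% yield, n(CO2) = 1.8088 mol.
Step 2 (CO2:H2O = 1:1): theoretical n(H2O) = 1.8088 mol, so theoretical mass = 1.8088 × 18.016 = 32.587 g.
At 61.41% yield, actual mass of H2O = 32.587 × 0.6141 = 20.012 g.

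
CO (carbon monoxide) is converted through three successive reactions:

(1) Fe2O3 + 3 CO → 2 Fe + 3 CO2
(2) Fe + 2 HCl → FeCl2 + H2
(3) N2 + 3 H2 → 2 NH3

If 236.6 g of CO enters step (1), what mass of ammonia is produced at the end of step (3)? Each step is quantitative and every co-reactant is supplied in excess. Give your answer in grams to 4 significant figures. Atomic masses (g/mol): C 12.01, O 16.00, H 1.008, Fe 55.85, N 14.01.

M(CO) = 12.01 + 16.00 = 28.01 g/mol.
M(NH3) = 14.01 + 3(1.008) = 17.034 g/mol.
n(CO) = 236.6 / 28.01 = 8.4470 mol.
Reaction (1): CO→Fe ratio 3:2 ⇒ n(Fe) = 5.6313 mol.
Reaction (2): Fe→H2 ratio 1:1 ⇒ n(H2) = 5.6313 mol.
Reaction (3): H2→NH3 ratio 3:2 ⇒ n(NH3) = 3.7542 mol.
Mass of NH3 = 3.7542 × 17.034 = 63.949 g.

63.95 g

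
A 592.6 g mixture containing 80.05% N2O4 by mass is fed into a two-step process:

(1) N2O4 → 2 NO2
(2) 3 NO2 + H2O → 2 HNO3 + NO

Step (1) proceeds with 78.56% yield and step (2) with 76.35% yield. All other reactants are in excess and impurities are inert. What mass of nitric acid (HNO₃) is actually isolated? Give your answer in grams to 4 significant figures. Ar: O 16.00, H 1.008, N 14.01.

259.8 g

Pure N2O4 = 592.6 × 0.8005 = 474.38 g.
M(N2O4) = 2(14.01) + 4(16.00) = 92.02 g/mol.
M(HNO3) = 1.008 + 14.01 + 3(16.00) = 63.018 g/mol.
n(N2O4) = 474.38 / 92.02 = 5.1551 mol.
Step 1 (N2O4:NO2 = 1:2): theoretical n(NO2) = 10.310 mol; at 78.56% yield, n(NO2) = 8.0998 mol.
Step 2 (NO2:HNO3 = 3:2): theoretical n(HNO3) = 5.3998 mol, so theoretical mass = 5.3998 × 63.018 = 340.29 g.
At 76.35% yield, actual mass of HNO3 = 340.29 × 0.7635 = 259.81 g.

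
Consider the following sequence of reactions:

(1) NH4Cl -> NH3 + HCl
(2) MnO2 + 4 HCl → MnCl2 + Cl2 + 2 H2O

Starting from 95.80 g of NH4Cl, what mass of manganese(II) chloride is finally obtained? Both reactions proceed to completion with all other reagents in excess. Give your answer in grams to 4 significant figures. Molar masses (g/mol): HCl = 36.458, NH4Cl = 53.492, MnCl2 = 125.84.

56.34 g

n(NH4Cl) = 95.800 / 53.492 = 1.7909 mol.
Step 1 gives a 1:1 ratio of NH4Cl to HCl, so n(HCl) = 1.7909 mol.
In step 2 the HCl:MnCl2 ratio is 4:1, so n(MnCl2) = 0.44773 mol.
Mass of MnCl2 = 0.44773 × 125.84 = 56.342 g.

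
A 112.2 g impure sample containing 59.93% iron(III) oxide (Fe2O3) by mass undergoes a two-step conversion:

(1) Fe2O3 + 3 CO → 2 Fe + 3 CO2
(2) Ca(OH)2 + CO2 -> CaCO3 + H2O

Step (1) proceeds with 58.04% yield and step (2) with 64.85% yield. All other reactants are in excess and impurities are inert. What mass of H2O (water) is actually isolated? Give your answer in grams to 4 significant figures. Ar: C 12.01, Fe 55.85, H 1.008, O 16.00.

8.565 g

Pure Fe2O3 = 112.2 × 0.5993 = 67.241 g.
M(Fe2O3) = 2(55.85) + 3(16.00) = 159.70 g/mol.
M(H2O) = 2(1.008) + 16.00 = 18.016 g/mol.
n(Fe2O3) = 67.241 / 159.70 = 0.42105 mol.
Step 1 (Fe2O3:CO2 = 1:3): theoretical n(CO2) = 1.2631 mol; at 58.04% yield, n(CO2) = 0.73313 mol.
Step 2 (CO2:H2O = 1:1): theoretical n(H2O) = 0.73313 mol, so theoretical mass = 0.73313 × 18.016 = 13.208 g.
At 64.85% yield, actual mass of H2O = 13.208 × 0.6485 = 8.5654 g.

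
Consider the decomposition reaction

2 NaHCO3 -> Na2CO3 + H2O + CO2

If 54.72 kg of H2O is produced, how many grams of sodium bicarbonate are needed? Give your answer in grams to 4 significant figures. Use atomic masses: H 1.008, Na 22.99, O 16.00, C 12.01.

510300 g

M(H2O) = 2(1.008) + 16.00 = 18.016 g/mol.
M(NaHCO3) = 22.99 + 1.008 + 12.01 + 3(16.00) = 84.008 g/mol.
Convert: 54.72 kg = 54720 g.
n(H2O) = 54720 g / 18.016 g/mol = 3037.3 mol.
From the equation the H2O:NaHCO3 mole ratio is 1:2, so n(NaHCO3) = 3037.3 × 2/1 = 6074.6 mol.
Mass of NaHCO3 = 6074.6 mol × 84.008 g/mol = 510320 g.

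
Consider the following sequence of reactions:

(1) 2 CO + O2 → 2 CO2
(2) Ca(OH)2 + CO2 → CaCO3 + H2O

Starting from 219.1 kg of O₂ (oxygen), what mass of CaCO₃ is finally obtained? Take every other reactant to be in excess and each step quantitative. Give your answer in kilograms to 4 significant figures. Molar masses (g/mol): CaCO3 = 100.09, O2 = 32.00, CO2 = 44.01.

1371 kg

219.1 kg = 219100 g.
n(O2) = 219100 / 32.00 = 6846.9 mol.
Step 1 gives a 1:2 ratio of O2 to CO2, so n(CO2) = 13694 mol.
In step 2 the CO2:CaCO3 ratio is 1:1, so n(CaCO3) = 13694 mol.
Mass of CaCO3 = 13694 × 100.09 = 1.3706 × 10^6 g = 1371 kg.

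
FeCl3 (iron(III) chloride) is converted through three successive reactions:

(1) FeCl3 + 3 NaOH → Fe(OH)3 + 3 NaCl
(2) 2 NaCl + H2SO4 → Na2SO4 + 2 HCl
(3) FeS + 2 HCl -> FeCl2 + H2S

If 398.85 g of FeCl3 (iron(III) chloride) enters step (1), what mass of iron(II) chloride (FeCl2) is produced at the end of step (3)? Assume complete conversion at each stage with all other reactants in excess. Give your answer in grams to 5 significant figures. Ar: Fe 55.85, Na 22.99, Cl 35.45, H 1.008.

M(FeCl3) = 55.85 + 3(35.45) = 162.20 g/mol.
M(FeCl2) = 55.85 + 2(35.45) = 126.75 g/mol.
n(FeCl3) = 398.85 / 162.20 = 2.45900 mol.
Reaction (1): FeCl3→NaCl ratio 1:3 ⇒ n(NaCl) = 7.37700 mol.
Reaction (2): NaCl→HCl ratio 2:2 ⇒ n(HCl) = 7.37700 mol.
Reaction (3): HCl→FeCl2 ratio 2:1 ⇒ n(FeCl2) = 3.68850 mol.
Mass of FeCl2 = 3.68850 × 126.75 = 467.518 g.

467.52 g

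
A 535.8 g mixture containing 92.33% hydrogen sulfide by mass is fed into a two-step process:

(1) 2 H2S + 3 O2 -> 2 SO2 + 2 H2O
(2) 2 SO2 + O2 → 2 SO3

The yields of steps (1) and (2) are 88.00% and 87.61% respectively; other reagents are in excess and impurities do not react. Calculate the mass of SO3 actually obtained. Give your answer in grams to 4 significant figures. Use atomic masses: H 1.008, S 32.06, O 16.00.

Pure H2S = 535.8 × 0.9233 = 494.70 g.
M(H2S) = 2(1.008) + 32.06 = 34.076 g/mol.
M(SO3) = 32.06 + 3(16.00) = 80.06 g/mol.
n(H2S) = 494.70 / 34.076 = 14.518 mol.
Step 1 (H2S:SO2 = 2:2): theoretical n(SO2) = 14.518 mol; at 88.00% yield, n(SO2) = 12.776 mol.
Step 2 (SO2:SO3 = 2:2): theoretical n(SO3) = 12.776 mol, so theoretical mass = 12.776 × 80.06 = 1022.8 g.
At 87.61% yield, actual mass of SO3 = 1022.8 × 0.8761 = 896.08 g.

896.1 g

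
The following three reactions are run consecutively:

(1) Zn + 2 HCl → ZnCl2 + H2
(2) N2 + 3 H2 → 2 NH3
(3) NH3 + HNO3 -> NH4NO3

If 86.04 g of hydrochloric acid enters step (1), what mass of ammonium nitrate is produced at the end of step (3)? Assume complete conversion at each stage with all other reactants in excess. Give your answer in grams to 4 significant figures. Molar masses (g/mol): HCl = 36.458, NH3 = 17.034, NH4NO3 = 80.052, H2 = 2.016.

62.97 g

n(HCl) = 86.04 / 36.458 = 2.3600 mol.
Reaction (1): HCl→H2 ratio 2:1 ⇒ n(H2) = 1.1800 mol.
Reaction (2): H2→NH3 ratio 3:2 ⇒ n(NH3) = 0.78666 mol.
Reaction (3): NH3→NH4NO3 ratio 1:1 ⇒ n(NH4NO3) = 0.78666 mol.
Mass of NH4NO3 = 0.78666 × 80.052 = 62.974 g.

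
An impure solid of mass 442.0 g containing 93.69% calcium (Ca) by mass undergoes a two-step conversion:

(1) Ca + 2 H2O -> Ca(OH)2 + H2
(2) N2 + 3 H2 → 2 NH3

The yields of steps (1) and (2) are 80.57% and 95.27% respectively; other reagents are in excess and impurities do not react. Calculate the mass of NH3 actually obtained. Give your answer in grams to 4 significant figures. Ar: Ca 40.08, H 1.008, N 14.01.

90.06 g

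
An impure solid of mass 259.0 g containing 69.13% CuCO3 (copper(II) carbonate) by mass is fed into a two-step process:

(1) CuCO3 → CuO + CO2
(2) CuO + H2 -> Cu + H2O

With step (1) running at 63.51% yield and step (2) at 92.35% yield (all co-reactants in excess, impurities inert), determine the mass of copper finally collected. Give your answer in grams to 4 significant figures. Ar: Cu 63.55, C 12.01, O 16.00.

54.01 g

Pure CuCO3 = 259.0 × 0.6913 = 179.05 g.
M(CuCO3) = 63.55 + 12.01 + 3(16.00) = 123.56 g/mol.
M(Cu) = 63.55 g/mol.
n(CuCO3) = 179.05 / 123.56 = 1.4491 mol.
Step 1 (CuCO3:CuO = 1:1): theoretical n(CuO) = 1.4491 mol; at 63.51% yield, n(CuO) = 0.92030 mol.
Step 2 (CuO:Cu = 1:1): theoretical n(Cu) = 0.92030 mol, so theoretical mass = 0.92030 × 63.55 = 58.485 g.
At 92.35% yield, actual mass of Cu = 58.485 × 0.9235 = 54.011 g.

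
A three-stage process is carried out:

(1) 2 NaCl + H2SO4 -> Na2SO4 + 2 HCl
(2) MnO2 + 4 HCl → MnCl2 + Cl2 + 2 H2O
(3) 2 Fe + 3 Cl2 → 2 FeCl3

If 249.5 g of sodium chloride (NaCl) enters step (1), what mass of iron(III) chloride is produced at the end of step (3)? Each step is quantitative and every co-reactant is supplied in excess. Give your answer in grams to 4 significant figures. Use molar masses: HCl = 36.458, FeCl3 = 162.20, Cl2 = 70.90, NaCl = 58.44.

n(NaCl) = 249.5 / 58.44 = 4.2693 mol.
Reaction (1): NaCl→HCl ratio 2:2 ⇒ n(HCl) = 4.2693 mol.
Reaction (2): HCl→Cl2 ratio 4:1 ⇒ n(Cl2) = 1.0673 mol.
Reaction (3): Cl2→FeCl3 ratio 3:2 ⇒ n(FeCl3) = 0.71156 mol.
Mass of FeCl3 = 0.71156 × 162.20 = 115.41 g.

115.4 g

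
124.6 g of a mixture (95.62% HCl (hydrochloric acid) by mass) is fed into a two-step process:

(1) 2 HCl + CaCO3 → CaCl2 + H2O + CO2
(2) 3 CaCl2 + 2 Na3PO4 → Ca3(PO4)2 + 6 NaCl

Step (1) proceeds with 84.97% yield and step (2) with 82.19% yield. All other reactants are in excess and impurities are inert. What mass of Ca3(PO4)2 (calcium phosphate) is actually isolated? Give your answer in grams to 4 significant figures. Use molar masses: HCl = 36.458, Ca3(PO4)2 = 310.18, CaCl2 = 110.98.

118.0 g

Pure HCl = 124.6 × 0.9562 = 119.14 g.
n(HCl) = 119.14 / 36.458 = 3.2679 mol.
Step 1 (HCl:CaCl2 = 2:1): theoretical n(CaCl2) = 1.6340 mol; at 84.97% yield, n(CaCl2) = 1.3884 mol.
Step 2 (CaCl2:Ca3(PO4)2 = 3:1): theoretical n(Ca3(PO4)2) = 0.46279 mol, so theoretical mass = 0.46279 × 310.18 = 143.55 g.
At 82.19% yield, actual mass of Ca3(PO4)2 = 143.55 × 0.8219 = 117.98 g.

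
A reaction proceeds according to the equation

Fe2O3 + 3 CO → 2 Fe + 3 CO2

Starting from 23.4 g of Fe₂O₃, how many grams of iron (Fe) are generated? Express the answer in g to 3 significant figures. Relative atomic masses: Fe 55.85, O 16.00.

M(Fe2O3) = 2(55.85) + 3(16.00) = 159.70 g/mol.
M(Fe) = 55.85 g/mol.
n(Fe2O3) = 23.40 g / 159.70 g/mol = 0.1465 mol.
From the equation the Fe2O3:Fe mole ratio is 1:2, so n(Fe) = 0.1465 × 2/1 = 0.2930 mol.
Mass of Fe = 0.2930 mol × 55.85 g/mol = 16.37 g.

16.4 g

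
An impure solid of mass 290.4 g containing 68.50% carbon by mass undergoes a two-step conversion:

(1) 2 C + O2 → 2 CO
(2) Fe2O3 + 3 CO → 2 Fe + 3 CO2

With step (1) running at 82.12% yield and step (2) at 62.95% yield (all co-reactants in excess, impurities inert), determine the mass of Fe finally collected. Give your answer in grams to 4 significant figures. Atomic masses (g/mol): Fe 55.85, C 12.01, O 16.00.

318.8 g

Pure C = 290.4 × 0.6850 = 198.92 g.
M(C) = 12.01 g/mol.
M(Fe) = 55.85 g/mol.
n(C) = 198.92 / 12.01 = 16.563 mol.
Step 1 (C:CO = 2:2): theoretical n(CO) = 16.563 mol; at 82.12% yield, n(CO) = 13.602 mol.
Step 2 (CO:Fe = 3:2): theoretical n(Fe) = 9.0678 mol, so theoretical mass = 9.0678 × 55.85 = 506.44 g.
At 62.95% yield, actual mass of Fe = 506.44 × 0.6295 = 318.80 g.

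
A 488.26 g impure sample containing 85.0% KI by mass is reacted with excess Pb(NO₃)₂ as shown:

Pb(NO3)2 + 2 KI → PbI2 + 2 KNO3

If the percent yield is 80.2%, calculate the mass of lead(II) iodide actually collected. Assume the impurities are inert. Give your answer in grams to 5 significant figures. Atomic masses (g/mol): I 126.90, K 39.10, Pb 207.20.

462.18 g

Pure KI available = 488.26 g × 0.850 = 415.021 g.
M(KI) = 39.10 + 126.90 = 166.00 g/mol.
M(PbI2) = 207.20 + 2(126.90) = 461.00 g/mol.
n(KI) = 415.021 g / 166.00 g/mol = 2.50013 mol.
From the equation the KI:PbI2 mole ratio is 2:1, so n(PbI2) = 2.50013 × 1/2 = 1.25006 mol.
Mass of PbI2 = 1.25006 mol × 461.00 g/mol = 576.279 g.
Actual mass collected = 576.279 g × 0.802 = 462.176 g.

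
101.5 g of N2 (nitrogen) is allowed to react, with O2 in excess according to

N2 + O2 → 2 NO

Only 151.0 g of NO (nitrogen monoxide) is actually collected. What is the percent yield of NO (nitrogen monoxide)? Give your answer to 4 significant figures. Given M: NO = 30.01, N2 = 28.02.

n(N2) = 101.50 g / 28.02 g/mol = 3.6224 mol.
From the equation the N2:NO mole ratio is 1:2, so n(NO) = 3.6224 × 2/1 = 7.2448 mol.
Mass of NO = 7.2448 mol × 30.01 g/mol = 217.42 g.
This is the theoretical yield. Percent yield = 151.0 g / 217.42 g × 100% = 69.452%.

69.45 %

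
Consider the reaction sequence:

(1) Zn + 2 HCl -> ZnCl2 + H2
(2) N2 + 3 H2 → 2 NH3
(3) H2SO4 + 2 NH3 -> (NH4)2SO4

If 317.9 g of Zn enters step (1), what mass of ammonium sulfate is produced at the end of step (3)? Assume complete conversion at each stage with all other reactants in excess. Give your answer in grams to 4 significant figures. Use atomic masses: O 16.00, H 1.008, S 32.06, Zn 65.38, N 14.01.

214.2 g

M(Zn) = 65.38 g/mol.
M((NH4)2SO4) = 2(14.01) + 8(1.008) + 32.06 + 4(16.00) = 132.144 g/mol.
n(Zn) = 317.9 / 65.38 = 4.8623 mol.
Reaction (1): Zn→H2 ratio 1:1 ⇒ n(H2) = 4.8623 mol.
Reaction (2): H2→NH3 ratio 3:2 ⇒ n(NH3) = 3.2416 mol.
Reaction (3): NH3→(NH4)2SO4 ratio 2:1 ⇒ n((NH4)2SO4) = 1.6208 mol.
Mass of (NH4)2SO4 = 1.6208 × 132.144 = 214.18 g.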